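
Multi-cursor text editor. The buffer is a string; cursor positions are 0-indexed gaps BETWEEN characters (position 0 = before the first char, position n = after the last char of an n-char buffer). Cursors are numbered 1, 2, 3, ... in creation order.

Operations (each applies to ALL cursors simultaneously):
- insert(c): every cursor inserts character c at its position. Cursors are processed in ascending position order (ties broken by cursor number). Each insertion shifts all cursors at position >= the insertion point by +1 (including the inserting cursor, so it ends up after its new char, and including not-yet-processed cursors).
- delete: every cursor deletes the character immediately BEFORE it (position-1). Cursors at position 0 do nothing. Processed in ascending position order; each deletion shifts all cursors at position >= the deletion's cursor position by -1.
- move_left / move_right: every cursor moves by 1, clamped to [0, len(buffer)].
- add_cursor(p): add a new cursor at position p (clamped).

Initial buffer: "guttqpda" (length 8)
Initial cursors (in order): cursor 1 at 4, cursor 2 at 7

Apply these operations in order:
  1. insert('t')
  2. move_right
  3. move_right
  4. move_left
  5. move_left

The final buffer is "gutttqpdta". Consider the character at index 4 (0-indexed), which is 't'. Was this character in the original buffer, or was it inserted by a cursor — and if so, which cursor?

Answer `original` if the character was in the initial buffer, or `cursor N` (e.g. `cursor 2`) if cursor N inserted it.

After op 1 (insert('t')): buffer="gutttqpdta" (len 10), cursors c1@5 c2@9, authorship ....1...2.
After op 2 (move_right): buffer="gutttqpdta" (len 10), cursors c1@6 c2@10, authorship ....1...2.
After op 3 (move_right): buffer="gutttqpdta" (len 10), cursors c1@7 c2@10, authorship ....1...2.
After op 4 (move_left): buffer="gutttqpdta" (len 10), cursors c1@6 c2@9, authorship ....1...2.
After op 5 (move_left): buffer="gutttqpdta" (len 10), cursors c1@5 c2@8, authorship ....1...2.
Authorship (.=original, N=cursor N): . . . . 1 . . . 2 .
Index 4: author = 1

Answer: cursor 1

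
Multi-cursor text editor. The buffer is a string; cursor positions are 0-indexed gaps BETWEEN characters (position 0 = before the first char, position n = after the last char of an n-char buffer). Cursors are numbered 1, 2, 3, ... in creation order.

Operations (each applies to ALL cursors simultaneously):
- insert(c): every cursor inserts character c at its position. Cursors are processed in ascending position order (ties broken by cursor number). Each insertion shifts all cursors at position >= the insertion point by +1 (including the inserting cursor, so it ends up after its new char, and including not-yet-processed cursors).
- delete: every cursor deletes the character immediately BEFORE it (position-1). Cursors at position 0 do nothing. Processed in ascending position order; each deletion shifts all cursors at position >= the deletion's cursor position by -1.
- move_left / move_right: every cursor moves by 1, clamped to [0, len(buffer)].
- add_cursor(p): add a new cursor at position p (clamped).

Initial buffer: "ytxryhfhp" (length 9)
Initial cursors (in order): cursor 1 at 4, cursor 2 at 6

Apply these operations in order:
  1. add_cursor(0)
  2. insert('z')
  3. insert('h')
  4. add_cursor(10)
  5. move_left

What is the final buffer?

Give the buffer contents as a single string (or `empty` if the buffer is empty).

After op 1 (add_cursor(0)): buffer="ytxryhfhp" (len 9), cursors c3@0 c1@4 c2@6, authorship .........
After op 2 (insert('z')): buffer="zytxrzyhzfhp" (len 12), cursors c3@1 c1@6 c2@9, authorship 3....1..2...
After op 3 (insert('h')): buffer="zhytxrzhyhzhfhp" (len 15), cursors c3@2 c1@8 c2@12, authorship 33....11..22...
After op 4 (add_cursor(10)): buffer="zhytxrzhyhzhfhp" (len 15), cursors c3@2 c1@8 c4@10 c2@12, authorship 33....11..22...
After op 5 (move_left): buffer="zhytxrzhyhzhfhp" (len 15), cursors c3@1 c1@7 c4@9 c2@11, authorship 33....11..22...

Answer: zhytxrzhyhzhfhp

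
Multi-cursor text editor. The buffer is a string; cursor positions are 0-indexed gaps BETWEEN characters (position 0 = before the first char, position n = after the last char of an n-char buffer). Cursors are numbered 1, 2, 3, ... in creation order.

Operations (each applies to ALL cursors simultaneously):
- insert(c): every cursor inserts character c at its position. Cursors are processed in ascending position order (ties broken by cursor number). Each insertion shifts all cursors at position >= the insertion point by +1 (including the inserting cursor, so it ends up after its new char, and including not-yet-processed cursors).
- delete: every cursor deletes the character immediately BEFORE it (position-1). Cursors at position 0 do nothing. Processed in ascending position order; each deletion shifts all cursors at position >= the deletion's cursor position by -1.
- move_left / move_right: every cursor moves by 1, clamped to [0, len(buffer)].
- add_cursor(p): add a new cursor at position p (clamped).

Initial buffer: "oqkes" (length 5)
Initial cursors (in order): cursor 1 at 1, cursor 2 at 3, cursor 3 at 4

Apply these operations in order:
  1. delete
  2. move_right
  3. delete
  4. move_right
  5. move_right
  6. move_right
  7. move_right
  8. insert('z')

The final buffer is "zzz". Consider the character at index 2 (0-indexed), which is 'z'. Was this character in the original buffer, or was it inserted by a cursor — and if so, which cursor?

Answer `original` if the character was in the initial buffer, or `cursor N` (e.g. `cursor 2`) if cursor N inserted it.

Answer: cursor 3

Derivation:
After op 1 (delete): buffer="qs" (len 2), cursors c1@0 c2@1 c3@1, authorship ..
After op 2 (move_right): buffer="qs" (len 2), cursors c1@1 c2@2 c3@2, authorship ..
After op 3 (delete): buffer="" (len 0), cursors c1@0 c2@0 c3@0, authorship 
After op 4 (move_right): buffer="" (len 0), cursors c1@0 c2@0 c3@0, authorship 
After op 5 (move_right): buffer="" (len 0), cursors c1@0 c2@0 c3@0, authorship 
After op 6 (move_right): buffer="" (len 0), cursors c1@0 c2@0 c3@0, authorship 
After op 7 (move_right): buffer="" (len 0), cursors c1@0 c2@0 c3@0, authorship 
After op 8 (insert('z')): buffer="zzz" (len 3), cursors c1@3 c2@3 c3@3, authorship 123
Authorship (.=original, N=cursor N): 1 2 3
Index 2: author = 3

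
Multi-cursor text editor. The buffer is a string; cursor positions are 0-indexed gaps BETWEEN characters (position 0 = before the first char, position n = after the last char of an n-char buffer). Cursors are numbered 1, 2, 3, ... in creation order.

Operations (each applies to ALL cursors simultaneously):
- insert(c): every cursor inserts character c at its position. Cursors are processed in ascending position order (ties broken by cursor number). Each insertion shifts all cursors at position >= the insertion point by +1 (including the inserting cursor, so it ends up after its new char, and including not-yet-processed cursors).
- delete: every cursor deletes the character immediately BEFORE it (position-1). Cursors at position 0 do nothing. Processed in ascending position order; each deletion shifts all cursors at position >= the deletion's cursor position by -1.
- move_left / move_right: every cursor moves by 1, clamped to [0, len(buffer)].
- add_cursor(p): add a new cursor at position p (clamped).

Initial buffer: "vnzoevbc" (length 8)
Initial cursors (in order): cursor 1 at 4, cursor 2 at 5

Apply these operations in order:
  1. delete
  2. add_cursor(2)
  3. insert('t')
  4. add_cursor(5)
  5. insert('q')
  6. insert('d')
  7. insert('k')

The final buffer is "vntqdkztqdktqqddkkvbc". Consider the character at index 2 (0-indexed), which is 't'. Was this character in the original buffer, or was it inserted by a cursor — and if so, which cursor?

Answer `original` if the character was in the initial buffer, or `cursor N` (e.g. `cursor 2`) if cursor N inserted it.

After op 1 (delete): buffer="vnzvbc" (len 6), cursors c1@3 c2@3, authorship ......
After op 2 (add_cursor(2)): buffer="vnzvbc" (len 6), cursors c3@2 c1@3 c2@3, authorship ......
After op 3 (insert('t')): buffer="vntzttvbc" (len 9), cursors c3@3 c1@6 c2@6, authorship ..3.12...
After op 4 (add_cursor(5)): buffer="vntzttvbc" (len 9), cursors c3@3 c4@5 c1@6 c2@6, authorship ..3.12...
After op 5 (insert('q')): buffer="vntqztqtqqvbc" (len 13), cursors c3@4 c4@7 c1@10 c2@10, authorship ..33.14212...
After op 6 (insert('d')): buffer="vntqdztqdtqqddvbc" (len 17), cursors c3@5 c4@9 c1@14 c2@14, authorship ..333.14421212...
After op 7 (insert('k')): buffer="vntqdkztqdktqqddkkvbc" (len 21), cursors c3@6 c4@11 c1@18 c2@18, authorship ..3333.14442121212...
Authorship (.=original, N=cursor N): . . 3 3 3 3 . 1 4 4 4 2 1 2 1 2 1 2 . . .
Index 2: author = 3

Answer: cursor 3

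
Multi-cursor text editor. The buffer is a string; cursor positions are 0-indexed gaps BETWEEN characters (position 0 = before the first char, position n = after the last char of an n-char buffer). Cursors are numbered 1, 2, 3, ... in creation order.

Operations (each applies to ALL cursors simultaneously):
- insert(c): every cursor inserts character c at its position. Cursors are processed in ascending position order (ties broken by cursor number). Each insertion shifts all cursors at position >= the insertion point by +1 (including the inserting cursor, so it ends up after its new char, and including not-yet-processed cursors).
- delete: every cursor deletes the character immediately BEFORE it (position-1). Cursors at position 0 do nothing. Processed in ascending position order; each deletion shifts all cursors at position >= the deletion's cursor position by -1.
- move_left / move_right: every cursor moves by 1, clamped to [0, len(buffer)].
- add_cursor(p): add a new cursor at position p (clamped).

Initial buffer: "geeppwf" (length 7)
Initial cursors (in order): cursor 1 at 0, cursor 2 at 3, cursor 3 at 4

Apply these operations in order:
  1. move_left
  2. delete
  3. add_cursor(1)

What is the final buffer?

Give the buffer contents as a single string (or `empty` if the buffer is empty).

Answer: gppwf

Derivation:
After op 1 (move_left): buffer="geeppwf" (len 7), cursors c1@0 c2@2 c3@3, authorship .......
After op 2 (delete): buffer="gppwf" (len 5), cursors c1@0 c2@1 c3@1, authorship .....
After op 3 (add_cursor(1)): buffer="gppwf" (len 5), cursors c1@0 c2@1 c3@1 c4@1, authorship .....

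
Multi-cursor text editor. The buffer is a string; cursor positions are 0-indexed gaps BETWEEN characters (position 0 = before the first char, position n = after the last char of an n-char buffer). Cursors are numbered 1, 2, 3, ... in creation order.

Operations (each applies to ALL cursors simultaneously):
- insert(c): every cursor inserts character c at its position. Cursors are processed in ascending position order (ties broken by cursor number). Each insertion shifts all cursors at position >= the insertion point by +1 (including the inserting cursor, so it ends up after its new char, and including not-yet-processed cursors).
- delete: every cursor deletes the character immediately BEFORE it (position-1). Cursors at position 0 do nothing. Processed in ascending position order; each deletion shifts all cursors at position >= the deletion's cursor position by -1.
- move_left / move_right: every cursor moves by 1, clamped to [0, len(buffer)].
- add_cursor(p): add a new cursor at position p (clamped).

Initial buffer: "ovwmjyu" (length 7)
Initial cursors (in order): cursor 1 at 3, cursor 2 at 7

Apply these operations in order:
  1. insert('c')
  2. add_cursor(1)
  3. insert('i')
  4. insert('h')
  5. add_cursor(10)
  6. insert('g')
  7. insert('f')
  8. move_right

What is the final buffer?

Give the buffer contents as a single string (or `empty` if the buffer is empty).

After op 1 (insert('c')): buffer="ovwcmjyuc" (len 9), cursors c1@4 c2@9, authorship ...1....2
After op 2 (add_cursor(1)): buffer="ovwcmjyuc" (len 9), cursors c3@1 c1@4 c2@9, authorship ...1....2
After op 3 (insert('i')): buffer="oivwcimjyuci" (len 12), cursors c3@2 c1@6 c2@12, authorship .3..11....22
After op 4 (insert('h')): buffer="oihvwcihmjyucih" (len 15), cursors c3@3 c1@8 c2@15, authorship .33..111....222
After op 5 (add_cursor(10)): buffer="oihvwcihmjyucih" (len 15), cursors c3@3 c1@8 c4@10 c2@15, authorship .33..111....222
After op 6 (insert('g')): buffer="oihgvwcihgmjgyucihg" (len 19), cursors c3@4 c1@10 c4@13 c2@19, authorship .333..1111..4..2222
After op 7 (insert('f')): buffer="oihgfvwcihgfmjgfyucihgf" (len 23), cursors c3@5 c1@12 c4@16 c2@23, authorship .3333..11111..44..22222
After op 8 (move_right): buffer="oihgfvwcihgfmjgfyucihgf" (len 23), cursors c3@6 c1@13 c4@17 c2@23, authorship .3333..11111..44..22222

Answer: oihgfvwcihgfmjgfyucihgf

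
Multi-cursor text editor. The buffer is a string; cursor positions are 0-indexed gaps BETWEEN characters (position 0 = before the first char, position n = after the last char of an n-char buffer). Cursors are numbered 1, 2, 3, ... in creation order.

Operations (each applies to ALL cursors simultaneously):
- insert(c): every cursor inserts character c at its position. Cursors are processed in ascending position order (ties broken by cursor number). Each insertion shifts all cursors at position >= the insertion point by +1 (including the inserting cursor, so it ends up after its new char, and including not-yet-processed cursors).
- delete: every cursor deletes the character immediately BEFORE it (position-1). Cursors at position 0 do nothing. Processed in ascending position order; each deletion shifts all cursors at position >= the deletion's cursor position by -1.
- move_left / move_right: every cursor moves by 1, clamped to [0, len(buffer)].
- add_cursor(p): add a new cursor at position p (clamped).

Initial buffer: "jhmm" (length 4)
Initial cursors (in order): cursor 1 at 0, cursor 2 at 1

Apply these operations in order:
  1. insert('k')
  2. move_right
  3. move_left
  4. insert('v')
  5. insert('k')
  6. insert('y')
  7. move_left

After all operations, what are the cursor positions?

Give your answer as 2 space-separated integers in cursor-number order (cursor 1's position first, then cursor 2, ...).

Answer: 3 8

Derivation:
After op 1 (insert('k')): buffer="kjkhmm" (len 6), cursors c1@1 c2@3, authorship 1.2...
After op 2 (move_right): buffer="kjkhmm" (len 6), cursors c1@2 c2@4, authorship 1.2...
After op 3 (move_left): buffer="kjkhmm" (len 6), cursors c1@1 c2@3, authorship 1.2...
After op 4 (insert('v')): buffer="kvjkvhmm" (len 8), cursors c1@2 c2@5, authorship 11.22...
After op 5 (insert('k')): buffer="kvkjkvkhmm" (len 10), cursors c1@3 c2@7, authorship 111.222...
After op 6 (insert('y')): buffer="kvkyjkvkyhmm" (len 12), cursors c1@4 c2@9, authorship 1111.2222...
After op 7 (move_left): buffer="kvkyjkvkyhmm" (len 12), cursors c1@3 c2@8, authorship 1111.2222...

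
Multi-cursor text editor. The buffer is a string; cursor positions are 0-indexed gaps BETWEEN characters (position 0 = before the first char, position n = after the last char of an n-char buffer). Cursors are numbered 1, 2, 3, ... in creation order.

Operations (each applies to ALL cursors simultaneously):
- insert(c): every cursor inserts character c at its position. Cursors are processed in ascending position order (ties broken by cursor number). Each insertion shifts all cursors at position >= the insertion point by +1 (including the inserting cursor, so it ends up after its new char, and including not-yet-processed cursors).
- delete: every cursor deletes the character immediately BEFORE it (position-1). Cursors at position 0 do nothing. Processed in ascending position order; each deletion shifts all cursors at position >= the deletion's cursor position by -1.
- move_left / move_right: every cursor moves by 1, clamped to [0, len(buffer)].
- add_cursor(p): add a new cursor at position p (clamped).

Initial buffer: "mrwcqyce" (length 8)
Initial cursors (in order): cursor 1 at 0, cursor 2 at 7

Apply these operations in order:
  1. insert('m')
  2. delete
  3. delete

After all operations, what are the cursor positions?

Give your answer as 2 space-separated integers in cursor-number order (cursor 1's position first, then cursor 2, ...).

After op 1 (insert('m')): buffer="mmrwcqycme" (len 10), cursors c1@1 c2@9, authorship 1.......2.
After op 2 (delete): buffer="mrwcqyce" (len 8), cursors c1@0 c2@7, authorship ........
After op 3 (delete): buffer="mrwcqye" (len 7), cursors c1@0 c2@6, authorship .......

Answer: 0 6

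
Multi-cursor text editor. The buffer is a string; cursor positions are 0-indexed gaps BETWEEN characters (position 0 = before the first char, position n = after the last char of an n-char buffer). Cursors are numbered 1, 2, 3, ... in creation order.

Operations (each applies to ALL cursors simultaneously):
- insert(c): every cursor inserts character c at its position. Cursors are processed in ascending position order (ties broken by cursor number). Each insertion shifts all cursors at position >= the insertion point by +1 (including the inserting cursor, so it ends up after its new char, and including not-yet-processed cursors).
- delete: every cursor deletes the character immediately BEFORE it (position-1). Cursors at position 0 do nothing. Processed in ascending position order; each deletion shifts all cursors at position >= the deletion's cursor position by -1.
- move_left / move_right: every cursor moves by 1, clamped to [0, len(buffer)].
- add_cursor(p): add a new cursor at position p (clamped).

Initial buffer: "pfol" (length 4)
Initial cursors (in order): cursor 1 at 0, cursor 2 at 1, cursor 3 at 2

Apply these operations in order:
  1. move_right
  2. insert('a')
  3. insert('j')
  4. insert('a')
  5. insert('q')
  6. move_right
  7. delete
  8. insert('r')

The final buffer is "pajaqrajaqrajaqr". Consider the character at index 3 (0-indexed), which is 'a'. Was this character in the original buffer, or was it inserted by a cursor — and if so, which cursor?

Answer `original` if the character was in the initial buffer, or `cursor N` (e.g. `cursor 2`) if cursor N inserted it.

After op 1 (move_right): buffer="pfol" (len 4), cursors c1@1 c2@2 c3@3, authorship ....
After op 2 (insert('a')): buffer="pafaoal" (len 7), cursors c1@2 c2@4 c3@6, authorship .1.2.3.
After op 3 (insert('j')): buffer="pajfajoajl" (len 10), cursors c1@3 c2@6 c3@9, authorship .11.22.33.
After op 4 (insert('a')): buffer="pajafajaoajal" (len 13), cursors c1@4 c2@8 c3@12, authorship .111.222.333.
After op 5 (insert('q')): buffer="pajaqfajaqoajaql" (len 16), cursors c1@5 c2@10 c3@15, authorship .1111.2222.3333.
After op 6 (move_right): buffer="pajaqfajaqoajaql" (len 16), cursors c1@6 c2@11 c3@16, authorship .1111.2222.3333.
After op 7 (delete): buffer="pajaqajaqajaq" (len 13), cursors c1@5 c2@9 c3@13, authorship .111122223333
After op 8 (insert('r')): buffer="pajaqrajaqrajaqr" (len 16), cursors c1@6 c2@11 c3@16, authorship .111112222233333
Authorship (.=original, N=cursor N): . 1 1 1 1 1 2 2 2 2 2 3 3 3 3 3
Index 3: author = 1

Answer: cursor 1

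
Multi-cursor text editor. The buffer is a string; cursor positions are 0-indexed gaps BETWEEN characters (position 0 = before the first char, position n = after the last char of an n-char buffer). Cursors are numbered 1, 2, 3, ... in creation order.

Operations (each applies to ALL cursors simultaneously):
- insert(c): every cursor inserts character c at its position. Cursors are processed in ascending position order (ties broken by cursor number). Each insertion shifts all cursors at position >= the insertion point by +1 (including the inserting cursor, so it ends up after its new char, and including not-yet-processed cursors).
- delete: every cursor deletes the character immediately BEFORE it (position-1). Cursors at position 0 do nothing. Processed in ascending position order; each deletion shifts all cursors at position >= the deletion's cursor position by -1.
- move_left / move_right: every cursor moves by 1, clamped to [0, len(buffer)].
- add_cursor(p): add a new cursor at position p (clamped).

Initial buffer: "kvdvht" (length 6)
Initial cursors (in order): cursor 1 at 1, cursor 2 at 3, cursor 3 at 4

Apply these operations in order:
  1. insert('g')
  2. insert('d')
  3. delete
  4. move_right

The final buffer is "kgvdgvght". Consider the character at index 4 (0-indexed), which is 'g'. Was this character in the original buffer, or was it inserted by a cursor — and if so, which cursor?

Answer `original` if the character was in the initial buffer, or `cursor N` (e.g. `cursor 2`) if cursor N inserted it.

Answer: cursor 2

Derivation:
After op 1 (insert('g')): buffer="kgvdgvght" (len 9), cursors c1@2 c2@5 c3@7, authorship .1..2.3..
After op 2 (insert('d')): buffer="kgdvdgdvgdht" (len 12), cursors c1@3 c2@7 c3@10, authorship .11..22.33..
After op 3 (delete): buffer="kgvdgvght" (len 9), cursors c1@2 c2@5 c3@7, authorship .1..2.3..
After op 4 (move_right): buffer="kgvdgvght" (len 9), cursors c1@3 c2@6 c3@8, authorship .1..2.3..
Authorship (.=original, N=cursor N): . 1 . . 2 . 3 . .
Index 4: author = 2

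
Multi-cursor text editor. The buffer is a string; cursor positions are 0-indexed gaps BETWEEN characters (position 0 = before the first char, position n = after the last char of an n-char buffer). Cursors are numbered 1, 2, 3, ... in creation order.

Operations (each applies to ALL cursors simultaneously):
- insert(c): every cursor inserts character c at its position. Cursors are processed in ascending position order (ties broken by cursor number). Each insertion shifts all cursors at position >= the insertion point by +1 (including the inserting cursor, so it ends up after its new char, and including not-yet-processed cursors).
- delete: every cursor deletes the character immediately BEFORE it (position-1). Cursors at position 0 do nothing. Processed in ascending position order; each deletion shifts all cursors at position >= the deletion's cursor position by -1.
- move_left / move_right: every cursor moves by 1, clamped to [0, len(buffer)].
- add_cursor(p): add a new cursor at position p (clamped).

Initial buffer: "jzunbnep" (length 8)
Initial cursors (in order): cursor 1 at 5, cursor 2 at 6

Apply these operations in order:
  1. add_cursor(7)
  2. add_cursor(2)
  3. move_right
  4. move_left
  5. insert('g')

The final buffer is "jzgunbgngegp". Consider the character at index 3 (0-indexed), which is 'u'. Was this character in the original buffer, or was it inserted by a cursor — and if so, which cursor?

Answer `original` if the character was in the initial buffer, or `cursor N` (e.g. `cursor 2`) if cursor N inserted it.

After op 1 (add_cursor(7)): buffer="jzunbnep" (len 8), cursors c1@5 c2@6 c3@7, authorship ........
After op 2 (add_cursor(2)): buffer="jzunbnep" (len 8), cursors c4@2 c1@5 c2@6 c3@7, authorship ........
After op 3 (move_right): buffer="jzunbnep" (len 8), cursors c4@3 c1@6 c2@7 c3@8, authorship ........
After op 4 (move_left): buffer="jzunbnep" (len 8), cursors c4@2 c1@5 c2@6 c3@7, authorship ........
After op 5 (insert('g')): buffer="jzgunbgngegp" (len 12), cursors c4@3 c1@7 c2@9 c3@11, authorship ..4...1.2.3.
Authorship (.=original, N=cursor N): . . 4 . . . 1 . 2 . 3 .
Index 3: author = original

Answer: original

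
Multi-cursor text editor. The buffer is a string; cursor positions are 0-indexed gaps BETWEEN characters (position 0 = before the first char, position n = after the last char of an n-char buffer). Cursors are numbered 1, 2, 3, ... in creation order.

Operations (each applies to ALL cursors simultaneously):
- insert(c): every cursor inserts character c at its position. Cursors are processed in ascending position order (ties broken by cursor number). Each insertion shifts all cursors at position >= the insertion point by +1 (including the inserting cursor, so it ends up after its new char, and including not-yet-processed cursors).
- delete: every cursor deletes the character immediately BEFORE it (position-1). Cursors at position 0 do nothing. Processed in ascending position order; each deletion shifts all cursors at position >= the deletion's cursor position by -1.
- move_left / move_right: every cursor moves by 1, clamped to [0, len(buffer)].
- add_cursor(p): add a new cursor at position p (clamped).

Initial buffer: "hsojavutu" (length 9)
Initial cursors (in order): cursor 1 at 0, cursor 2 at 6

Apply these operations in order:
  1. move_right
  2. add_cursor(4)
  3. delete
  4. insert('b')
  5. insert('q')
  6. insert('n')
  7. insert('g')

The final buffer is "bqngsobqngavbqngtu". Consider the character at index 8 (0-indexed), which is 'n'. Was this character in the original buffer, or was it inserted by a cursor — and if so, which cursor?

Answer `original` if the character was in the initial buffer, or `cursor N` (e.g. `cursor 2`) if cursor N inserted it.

After op 1 (move_right): buffer="hsojavutu" (len 9), cursors c1@1 c2@7, authorship .........
After op 2 (add_cursor(4)): buffer="hsojavutu" (len 9), cursors c1@1 c3@4 c2@7, authorship .........
After op 3 (delete): buffer="soavtu" (len 6), cursors c1@0 c3@2 c2@4, authorship ......
After op 4 (insert('b')): buffer="bsobavbtu" (len 9), cursors c1@1 c3@4 c2@7, authorship 1..3..2..
After op 5 (insert('q')): buffer="bqsobqavbqtu" (len 12), cursors c1@2 c3@6 c2@10, authorship 11..33..22..
After op 6 (insert('n')): buffer="bqnsobqnavbqntu" (len 15), cursors c1@3 c3@8 c2@13, authorship 111..333..222..
After op 7 (insert('g')): buffer="bqngsobqngavbqngtu" (len 18), cursors c1@4 c3@10 c2@16, authorship 1111..3333..2222..
Authorship (.=original, N=cursor N): 1 1 1 1 . . 3 3 3 3 . . 2 2 2 2 . .
Index 8: author = 3

Answer: cursor 3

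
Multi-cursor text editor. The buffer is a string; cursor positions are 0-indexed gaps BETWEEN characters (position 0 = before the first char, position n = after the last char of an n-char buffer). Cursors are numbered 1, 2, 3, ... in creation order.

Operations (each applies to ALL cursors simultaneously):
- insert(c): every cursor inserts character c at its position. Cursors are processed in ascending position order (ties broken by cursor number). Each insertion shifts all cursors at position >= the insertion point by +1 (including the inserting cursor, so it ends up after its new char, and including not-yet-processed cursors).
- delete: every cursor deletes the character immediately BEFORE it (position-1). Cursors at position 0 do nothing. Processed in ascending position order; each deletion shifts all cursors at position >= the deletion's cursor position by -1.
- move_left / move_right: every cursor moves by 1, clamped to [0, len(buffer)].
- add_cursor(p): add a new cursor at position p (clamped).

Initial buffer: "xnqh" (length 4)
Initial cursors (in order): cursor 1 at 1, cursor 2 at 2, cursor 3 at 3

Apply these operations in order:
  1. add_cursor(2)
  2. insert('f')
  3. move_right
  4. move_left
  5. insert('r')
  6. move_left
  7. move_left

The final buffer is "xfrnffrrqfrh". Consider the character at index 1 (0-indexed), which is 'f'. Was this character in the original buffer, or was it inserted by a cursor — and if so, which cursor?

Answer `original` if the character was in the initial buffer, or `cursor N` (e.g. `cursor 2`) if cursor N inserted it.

After op 1 (add_cursor(2)): buffer="xnqh" (len 4), cursors c1@1 c2@2 c4@2 c3@3, authorship ....
After op 2 (insert('f')): buffer="xfnffqfh" (len 8), cursors c1@2 c2@5 c4@5 c3@7, authorship .1.24.3.
After op 3 (move_right): buffer="xfnffqfh" (len 8), cursors c1@3 c2@6 c4@6 c3@8, authorship .1.24.3.
After op 4 (move_left): buffer="xfnffqfh" (len 8), cursors c1@2 c2@5 c4@5 c3@7, authorship .1.24.3.
After op 5 (insert('r')): buffer="xfrnffrrqfrh" (len 12), cursors c1@3 c2@8 c4@8 c3@11, authorship .11.2424.33.
After op 6 (move_left): buffer="xfrnffrrqfrh" (len 12), cursors c1@2 c2@7 c4@7 c3@10, authorship .11.2424.33.
After op 7 (move_left): buffer="xfrnffrrqfrh" (len 12), cursors c1@1 c2@6 c4@6 c3@9, authorship .11.2424.33.
Authorship (.=original, N=cursor N): . 1 1 . 2 4 2 4 . 3 3 .
Index 1: author = 1

Answer: cursor 1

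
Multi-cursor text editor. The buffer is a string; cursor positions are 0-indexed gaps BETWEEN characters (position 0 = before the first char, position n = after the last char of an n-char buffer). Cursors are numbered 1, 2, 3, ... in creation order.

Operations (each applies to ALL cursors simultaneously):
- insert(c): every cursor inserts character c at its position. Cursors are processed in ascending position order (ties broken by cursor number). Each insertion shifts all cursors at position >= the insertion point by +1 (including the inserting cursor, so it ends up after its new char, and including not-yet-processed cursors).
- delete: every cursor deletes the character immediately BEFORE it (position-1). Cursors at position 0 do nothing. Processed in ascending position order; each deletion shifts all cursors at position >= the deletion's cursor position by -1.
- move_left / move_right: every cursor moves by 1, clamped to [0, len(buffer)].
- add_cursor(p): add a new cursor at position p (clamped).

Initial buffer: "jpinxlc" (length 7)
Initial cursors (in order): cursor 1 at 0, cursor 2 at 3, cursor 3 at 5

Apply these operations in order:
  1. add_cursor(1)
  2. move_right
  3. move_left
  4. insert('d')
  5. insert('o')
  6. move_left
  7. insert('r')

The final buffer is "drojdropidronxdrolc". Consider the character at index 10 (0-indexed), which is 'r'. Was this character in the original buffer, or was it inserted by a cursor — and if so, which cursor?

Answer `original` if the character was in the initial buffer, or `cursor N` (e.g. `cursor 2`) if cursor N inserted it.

Answer: cursor 2

Derivation:
After op 1 (add_cursor(1)): buffer="jpinxlc" (len 7), cursors c1@0 c4@1 c2@3 c3@5, authorship .......
After op 2 (move_right): buffer="jpinxlc" (len 7), cursors c1@1 c4@2 c2@4 c3@6, authorship .......
After op 3 (move_left): buffer="jpinxlc" (len 7), cursors c1@0 c4@1 c2@3 c3@5, authorship .......
After op 4 (insert('d')): buffer="djdpidnxdlc" (len 11), cursors c1@1 c4@3 c2@6 c3@9, authorship 1.4..2..3..
After op 5 (insert('o')): buffer="dojdopidonxdolc" (len 15), cursors c1@2 c4@5 c2@9 c3@13, authorship 11.44..22..33..
After op 6 (move_left): buffer="dojdopidonxdolc" (len 15), cursors c1@1 c4@4 c2@8 c3@12, authorship 11.44..22..33..
After op 7 (insert('r')): buffer="drojdropidronxdrolc" (len 19), cursors c1@2 c4@6 c2@11 c3@16, authorship 111.444..222..333..
Authorship (.=original, N=cursor N): 1 1 1 . 4 4 4 . . 2 2 2 . . 3 3 3 . .
Index 10: author = 2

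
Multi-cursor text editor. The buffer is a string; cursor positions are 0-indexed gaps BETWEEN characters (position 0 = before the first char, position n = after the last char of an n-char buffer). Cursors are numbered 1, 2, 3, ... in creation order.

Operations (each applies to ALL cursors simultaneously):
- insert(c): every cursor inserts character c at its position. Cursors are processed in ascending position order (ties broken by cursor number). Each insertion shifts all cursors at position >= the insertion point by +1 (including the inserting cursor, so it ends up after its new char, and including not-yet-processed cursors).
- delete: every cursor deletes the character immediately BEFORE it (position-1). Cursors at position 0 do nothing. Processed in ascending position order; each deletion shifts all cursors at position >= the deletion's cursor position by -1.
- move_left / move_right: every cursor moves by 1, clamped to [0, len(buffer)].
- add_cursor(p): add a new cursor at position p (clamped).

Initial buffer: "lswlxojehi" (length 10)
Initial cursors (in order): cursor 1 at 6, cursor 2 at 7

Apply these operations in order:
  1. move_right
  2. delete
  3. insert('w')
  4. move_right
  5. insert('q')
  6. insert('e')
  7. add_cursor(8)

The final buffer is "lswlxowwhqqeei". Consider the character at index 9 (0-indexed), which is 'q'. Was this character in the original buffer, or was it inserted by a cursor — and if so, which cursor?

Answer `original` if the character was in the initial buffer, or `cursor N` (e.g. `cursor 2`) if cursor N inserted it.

After op 1 (move_right): buffer="lswlxojehi" (len 10), cursors c1@7 c2@8, authorship ..........
After op 2 (delete): buffer="lswlxohi" (len 8), cursors c1@6 c2@6, authorship ........
After op 3 (insert('w')): buffer="lswlxowwhi" (len 10), cursors c1@8 c2@8, authorship ......12..
After op 4 (move_right): buffer="lswlxowwhi" (len 10), cursors c1@9 c2@9, authorship ......12..
After op 5 (insert('q')): buffer="lswlxowwhqqi" (len 12), cursors c1@11 c2@11, authorship ......12.12.
After op 6 (insert('e')): buffer="lswlxowwhqqeei" (len 14), cursors c1@13 c2@13, authorship ......12.1212.
After op 7 (add_cursor(8)): buffer="lswlxowwhqqeei" (len 14), cursors c3@8 c1@13 c2@13, authorship ......12.1212.
Authorship (.=original, N=cursor N): . . . . . . 1 2 . 1 2 1 2 .
Index 9: author = 1

Answer: cursor 1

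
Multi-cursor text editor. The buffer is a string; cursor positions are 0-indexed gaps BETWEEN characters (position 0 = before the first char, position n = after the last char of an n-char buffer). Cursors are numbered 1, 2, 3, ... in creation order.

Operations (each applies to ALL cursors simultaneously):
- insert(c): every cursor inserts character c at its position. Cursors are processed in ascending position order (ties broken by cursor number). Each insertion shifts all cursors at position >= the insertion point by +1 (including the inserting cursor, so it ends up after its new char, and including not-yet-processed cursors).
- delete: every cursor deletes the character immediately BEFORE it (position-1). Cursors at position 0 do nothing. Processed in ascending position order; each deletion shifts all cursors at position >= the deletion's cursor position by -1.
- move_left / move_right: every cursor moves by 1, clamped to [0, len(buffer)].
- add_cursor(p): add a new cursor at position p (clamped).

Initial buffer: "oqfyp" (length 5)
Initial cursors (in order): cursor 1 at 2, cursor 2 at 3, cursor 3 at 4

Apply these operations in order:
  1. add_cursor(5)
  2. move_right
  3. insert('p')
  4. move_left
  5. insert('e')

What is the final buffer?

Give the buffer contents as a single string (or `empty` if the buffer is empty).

After op 1 (add_cursor(5)): buffer="oqfyp" (len 5), cursors c1@2 c2@3 c3@4 c4@5, authorship .....
After op 2 (move_right): buffer="oqfyp" (len 5), cursors c1@3 c2@4 c3@5 c4@5, authorship .....
After op 3 (insert('p')): buffer="oqfpypppp" (len 9), cursors c1@4 c2@6 c3@9 c4@9, authorship ...1.2.34
After op 4 (move_left): buffer="oqfpypppp" (len 9), cursors c1@3 c2@5 c3@8 c4@8, authorship ...1.2.34
After op 5 (insert('e')): buffer="oqfepyepppeep" (len 13), cursors c1@4 c2@7 c3@12 c4@12, authorship ...11.22.3344

Answer: oqfepyepppeep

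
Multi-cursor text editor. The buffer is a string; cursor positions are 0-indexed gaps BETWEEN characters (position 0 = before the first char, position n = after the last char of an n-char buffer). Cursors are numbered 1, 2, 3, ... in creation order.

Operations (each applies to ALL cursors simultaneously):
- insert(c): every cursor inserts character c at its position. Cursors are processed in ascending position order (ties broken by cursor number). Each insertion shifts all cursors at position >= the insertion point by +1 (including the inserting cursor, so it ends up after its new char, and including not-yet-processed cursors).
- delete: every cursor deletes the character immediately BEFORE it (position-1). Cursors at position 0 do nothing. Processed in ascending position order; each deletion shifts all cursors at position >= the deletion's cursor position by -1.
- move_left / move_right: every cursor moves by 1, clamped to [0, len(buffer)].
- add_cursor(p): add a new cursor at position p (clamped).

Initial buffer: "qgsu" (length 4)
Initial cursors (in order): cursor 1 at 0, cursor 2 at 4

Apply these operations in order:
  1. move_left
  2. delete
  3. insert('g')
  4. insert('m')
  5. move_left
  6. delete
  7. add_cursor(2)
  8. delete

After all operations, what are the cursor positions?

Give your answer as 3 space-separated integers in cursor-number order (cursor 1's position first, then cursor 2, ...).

After op 1 (move_left): buffer="qgsu" (len 4), cursors c1@0 c2@3, authorship ....
After op 2 (delete): buffer="qgu" (len 3), cursors c1@0 c2@2, authorship ...
After op 3 (insert('g')): buffer="gqggu" (len 5), cursors c1@1 c2@4, authorship 1..2.
After op 4 (insert('m')): buffer="gmqggmu" (len 7), cursors c1@2 c2@6, authorship 11..22.
After op 5 (move_left): buffer="gmqggmu" (len 7), cursors c1@1 c2@5, authorship 11..22.
After op 6 (delete): buffer="mqgmu" (len 5), cursors c1@0 c2@3, authorship 1..2.
After op 7 (add_cursor(2)): buffer="mqgmu" (len 5), cursors c1@0 c3@2 c2@3, authorship 1..2.
After op 8 (delete): buffer="mmu" (len 3), cursors c1@0 c2@1 c3@1, authorship 12.

Answer: 0 1 1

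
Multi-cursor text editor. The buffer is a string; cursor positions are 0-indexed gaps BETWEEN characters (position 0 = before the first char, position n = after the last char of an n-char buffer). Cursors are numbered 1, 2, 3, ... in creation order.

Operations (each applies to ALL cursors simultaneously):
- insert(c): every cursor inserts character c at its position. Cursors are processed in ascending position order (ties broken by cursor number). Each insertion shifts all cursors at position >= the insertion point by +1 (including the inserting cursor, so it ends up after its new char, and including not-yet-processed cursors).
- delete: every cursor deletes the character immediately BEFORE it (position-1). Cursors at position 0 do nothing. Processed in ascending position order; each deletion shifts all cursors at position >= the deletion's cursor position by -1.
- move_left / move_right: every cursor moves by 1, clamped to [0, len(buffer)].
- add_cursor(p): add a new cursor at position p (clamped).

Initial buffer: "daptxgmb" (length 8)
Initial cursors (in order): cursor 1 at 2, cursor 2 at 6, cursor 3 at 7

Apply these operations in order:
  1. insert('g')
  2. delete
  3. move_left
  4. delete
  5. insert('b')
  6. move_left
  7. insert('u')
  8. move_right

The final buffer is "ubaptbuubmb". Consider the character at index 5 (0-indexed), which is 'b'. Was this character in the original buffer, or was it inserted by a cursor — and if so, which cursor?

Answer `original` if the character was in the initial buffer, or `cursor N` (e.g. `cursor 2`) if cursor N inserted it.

After op 1 (insert('g')): buffer="dagptxggmgb" (len 11), cursors c1@3 c2@8 c3@10, authorship ..1....2.3.
After op 2 (delete): buffer="daptxgmb" (len 8), cursors c1@2 c2@6 c3@7, authorship ........
After op 3 (move_left): buffer="daptxgmb" (len 8), cursors c1@1 c2@5 c3@6, authorship ........
After op 4 (delete): buffer="aptmb" (len 5), cursors c1@0 c2@3 c3@3, authorship .....
After op 5 (insert('b')): buffer="baptbbmb" (len 8), cursors c1@1 c2@6 c3@6, authorship 1...23..
After op 6 (move_left): buffer="baptbbmb" (len 8), cursors c1@0 c2@5 c3@5, authorship 1...23..
After op 7 (insert('u')): buffer="ubaptbuubmb" (len 11), cursors c1@1 c2@8 c3@8, authorship 11...2233..
After op 8 (move_right): buffer="ubaptbuubmb" (len 11), cursors c1@2 c2@9 c3@9, authorship 11...2233..
Authorship (.=original, N=cursor N): 1 1 . . . 2 2 3 3 . .
Index 5: author = 2

Answer: cursor 2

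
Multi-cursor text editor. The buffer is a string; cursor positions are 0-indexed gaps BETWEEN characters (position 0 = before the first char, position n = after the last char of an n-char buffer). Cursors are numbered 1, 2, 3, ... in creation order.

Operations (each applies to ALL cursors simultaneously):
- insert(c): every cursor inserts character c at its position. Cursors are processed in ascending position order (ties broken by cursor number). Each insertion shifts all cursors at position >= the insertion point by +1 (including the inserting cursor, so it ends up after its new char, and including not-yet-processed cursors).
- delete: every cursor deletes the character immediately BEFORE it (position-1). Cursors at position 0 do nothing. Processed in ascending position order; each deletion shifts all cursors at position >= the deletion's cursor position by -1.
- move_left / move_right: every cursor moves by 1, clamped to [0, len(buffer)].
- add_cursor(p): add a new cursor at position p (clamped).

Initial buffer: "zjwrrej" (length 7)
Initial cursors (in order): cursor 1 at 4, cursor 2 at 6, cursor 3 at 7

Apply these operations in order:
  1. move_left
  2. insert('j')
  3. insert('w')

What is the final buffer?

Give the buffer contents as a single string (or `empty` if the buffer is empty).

Answer: zjwjwrrjwejwj

Derivation:
After op 1 (move_left): buffer="zjwrrej" (len 7), cursors c1@3 c2@5 c3@6, authorship .......
After op 2 (insert('j')): buffer="zjwjrrjejj" (len 10), cursors c1@4 c2@7 c3@9, authorship ...1..2.3.
After op 3 (insert('w')): buffer="zjwjwrrjwejwj" (len 13), cursors c1@5 c2@9 c3@12, authorship ...11..22.33.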